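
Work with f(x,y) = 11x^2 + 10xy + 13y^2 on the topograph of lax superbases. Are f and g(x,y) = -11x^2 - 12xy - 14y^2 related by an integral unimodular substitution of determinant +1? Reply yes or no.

D₁ = -472, D₂ = -472
f: reduced (well bottom): (11,10,13) with a≤c, −a<b≤a
g is negative-definite; reduce −g:
−g: translate: b→-10 (≡12 mod 22), so (11,12,14)→(11,-10,13)
−g: reduced (well bottom): (11,-10,13) with a≤c, −a<b≤a
flip sign back: reduced form of g is (-11,10,-13)
reduced forms (11, 10, 13) vs (-11, 10, -13) ⇒ inequivalent

no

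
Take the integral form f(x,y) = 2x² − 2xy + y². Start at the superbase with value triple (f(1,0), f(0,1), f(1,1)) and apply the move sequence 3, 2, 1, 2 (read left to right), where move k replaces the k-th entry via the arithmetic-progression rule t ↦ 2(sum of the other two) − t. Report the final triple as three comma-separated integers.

start (2,1,1) = (f(1,0),f(0,1),f(1,1))
replace slot 3: 2·(2+1) − 1 = 5 → (2,1,5)
replace slot 2: 2·(2+5) − 1 = 13 → (2,13,5)
replace slot 1: 2·(13+5) − 2 = 34 → (34,13,5)
replace slot 2: 2·(34+5) − 13 = 65 → (34,65,5)

34,65,5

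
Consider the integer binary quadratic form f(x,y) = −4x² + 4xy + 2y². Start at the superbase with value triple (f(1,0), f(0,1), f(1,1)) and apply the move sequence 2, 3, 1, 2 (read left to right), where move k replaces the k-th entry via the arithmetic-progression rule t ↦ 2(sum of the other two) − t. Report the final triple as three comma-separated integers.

start (-4,2,2) = (f(1,0),f(0,1),f(1,1))
replace slot 2: 2·((-4)+2) − 2 = -6 → (-4,-6,2)
replace slot 3: 2·((-4)+(-6)) − 2 = -22 → (-4,-6,-22)
replace slot 1: 2·((-6)+(-22)) − (-4) = -52 → (-52,-6,-22)
replace slot 2: 2·((-52)+(-22)) − (-6) = -142 → (-52,-142,-22)

-52,-142,-22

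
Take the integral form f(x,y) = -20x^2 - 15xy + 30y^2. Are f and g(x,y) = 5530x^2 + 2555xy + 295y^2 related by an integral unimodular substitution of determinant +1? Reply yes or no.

D₁ = 2625, D₂ = 2625
river cycle of f (length 6): (30, 15, -20), (-20, 25, 25), (25, 25, -20), (-20, 15, 30), (30, 45, -5), (-5, 45, 30)
river cycle of g (length 6): (30, 15, -20), (-20, 25, 25), (25, 25, -20), (-20, 15, 30), (30, 45, -5), (-5, 45, 30)
cycles coincide ⇒ equivalent

yes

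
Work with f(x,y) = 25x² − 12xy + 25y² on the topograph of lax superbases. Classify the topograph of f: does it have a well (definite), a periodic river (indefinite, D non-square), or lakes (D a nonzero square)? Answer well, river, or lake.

D = b²−4ac = (-12)² − 4·25·25 = -2356
D < 0 ⇒ definite ⇒ every region one sign ⇒ single well

well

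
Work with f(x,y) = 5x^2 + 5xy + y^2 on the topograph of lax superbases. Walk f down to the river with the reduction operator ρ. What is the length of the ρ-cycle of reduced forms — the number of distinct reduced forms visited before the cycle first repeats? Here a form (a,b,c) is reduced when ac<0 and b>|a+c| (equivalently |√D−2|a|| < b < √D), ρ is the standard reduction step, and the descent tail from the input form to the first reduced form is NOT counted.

D = 5, ⌊√D⌋ = 2
descent: ρ → (1,1,-1)  [lands on river]
river: ρ → (-1,1,1)
ρ-cycle length = 2 (tail of 1 descent step not counted)

2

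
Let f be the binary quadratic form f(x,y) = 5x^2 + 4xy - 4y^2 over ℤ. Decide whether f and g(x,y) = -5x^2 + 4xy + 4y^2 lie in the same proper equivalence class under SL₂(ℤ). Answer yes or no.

D₁ = 96, D₂ = 96
river cycle of f (length 4): (-4, 4, 5), (5, 6, -3), (-3, 6, 5), (5, 4, -4)
river cycle of g (length 4): (4, 4, -5), (-5, 6, 3), (3, 6, -5), (-5, 4, 4)
cycles differ ⇒ inequivalent

no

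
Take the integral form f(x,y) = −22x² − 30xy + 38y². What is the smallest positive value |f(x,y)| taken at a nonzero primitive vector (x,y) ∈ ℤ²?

descent: ρ → (38,30,-22)  [lands on river]
river: ρ → (-22,58,10)
river: ρ → (10,62,-10)
river: ρ → (-10,58,22)
river: ρ → (22,30,-38)
river: ρ → (-38,46,14)
river: ρ → (14,38,-50)
river: ρ → (-50,62,2)
river: ρ → (2,62,-50)
river: ρ → (-50,38,14)
river: ρ → (14,46,-38)
river: ρ → (-38,30,22)
river: ρ → (22,58,-10)
river: ρ → (-10,62,10)
river: ρ → (10,58,-22)
river: ρ → (-22,30,38)
river: ρ → (38,46,-14)
river: ρ → (-14,38,50)
river: ρ → (50,62,-2)
river: ρ → (-2,62,50)
river: ρ → (50,38,-14)
river: ρ → (-14,46,38)
closes: descent 1, river 22
min |a| on river = 2

2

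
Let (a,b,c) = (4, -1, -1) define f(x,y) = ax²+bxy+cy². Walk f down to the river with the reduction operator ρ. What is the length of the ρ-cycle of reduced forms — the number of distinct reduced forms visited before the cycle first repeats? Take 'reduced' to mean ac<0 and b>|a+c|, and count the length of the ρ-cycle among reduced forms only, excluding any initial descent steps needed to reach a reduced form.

D = 17, ⌊√D⌋ = 4
descent: ρ → (-1,3,2)  [lands on river]
river: ρ → (2,1,-2)
river: ρ → (-2,3,1)
river: ρ → (1,3,-2)
river: ρ → (-2,1,2)
river: ρ → (2,3,-1)
ρ-cycle length = 6 (tail of 1 descent step not counted)

6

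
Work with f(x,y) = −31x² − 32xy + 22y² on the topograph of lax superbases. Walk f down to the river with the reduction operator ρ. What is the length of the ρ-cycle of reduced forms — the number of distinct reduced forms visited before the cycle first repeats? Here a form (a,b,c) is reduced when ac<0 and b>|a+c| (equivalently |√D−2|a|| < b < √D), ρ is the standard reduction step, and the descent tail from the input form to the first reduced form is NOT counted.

D = 3752, ⌊√D⌋ = 61
descent: ρ → (22,32,-31)  [lands on river]
river: ρ → (-31,30,23)
river: ρ → (23,16,-38)
river: ρ → (-38,60,1)
river: ρ → (1,60,-38)
river: ρ → (-38,16,23)
river: ρ → (23,30,-31)
river: ρ → (-31,32,22)
river: ρ → (22,56,-7)
river: ρ → (-7,56,22)
ρ-cycle length = 10 (tail of 1 descent step not counted)

10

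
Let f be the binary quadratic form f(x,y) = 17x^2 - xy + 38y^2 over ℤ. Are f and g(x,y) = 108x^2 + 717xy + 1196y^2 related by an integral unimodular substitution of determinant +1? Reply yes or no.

D₁ = -2583, D₂ = -2583
f: reduced (well bottom): (17,-1,38) with a≤c, −a<b≤a
g: translate: b→69 (≡717 mod 216), so (108,717,1196)→(108,69,17)
g: flip: (108,69,17)→(17,-69,108)
g: translate: b→-1 (≡-69 mod 34), so (17,-69,108)→(17,-1,38)
g: reduced (well bottom): (17,-1,38) with a≤c, −a<b≤a
reduced forms (17, -1, 38) vs (17, -1, 38) ⇒ equivalent

yes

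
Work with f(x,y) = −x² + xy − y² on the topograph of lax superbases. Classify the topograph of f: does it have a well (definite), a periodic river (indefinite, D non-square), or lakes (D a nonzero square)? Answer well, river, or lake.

D = b²−4ac = 1² − 4·(-1)·(-1) = -3
D < 0 ⇒ definite ⇒ every region one sign ⇒ single well

well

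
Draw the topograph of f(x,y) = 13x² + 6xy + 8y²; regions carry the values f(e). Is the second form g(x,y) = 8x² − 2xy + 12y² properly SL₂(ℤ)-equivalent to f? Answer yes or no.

D₁ = -380, D₂ = -380
f: flip: (13,6,8)→(8,-6,13)
f: reduced (well bottom): (8,-6,13) with a≤c, −a<b≤a
g: reduced (well bottom): (8,-2,12) with a≤c, −a<b≤a
reduced forms (8, -6, 13) vs (8, -2, 12) ⇒ inequivalent

no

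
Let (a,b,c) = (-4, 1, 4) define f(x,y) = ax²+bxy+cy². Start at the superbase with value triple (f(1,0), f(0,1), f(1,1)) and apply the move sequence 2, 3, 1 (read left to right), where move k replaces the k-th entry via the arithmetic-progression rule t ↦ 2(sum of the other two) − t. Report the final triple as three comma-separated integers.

start (-4,4,1) = (f(1,0),f(0,1),f(1,1))
replace slot 2: 2·((-4)+1) − 4 = -10 → (-4,-10,1)
replace slot 3: 2·((-4)+(-10)) − 1 = -29 → (-4,-10,-29)
replace slot 1: 2·((-10)+(-29)) − (-4) = -74 → (-74,-10,-29)

-74,-10,-29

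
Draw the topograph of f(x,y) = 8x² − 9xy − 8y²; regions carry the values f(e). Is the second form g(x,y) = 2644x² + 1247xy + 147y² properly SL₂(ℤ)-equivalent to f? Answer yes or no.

D₁ = 337, D₂ = 337
river cycle of f (length 42): (-8, 9, 8), (8, 7, -9), (-9, 11, 6), (6, 13, -7), (-7, 15, 4), (4, 17, -3), (-3, 13, 14), (14, 15, -2), (-2, 17, 6), (6, 7, -12), … (32 more)
river cycle of g (length 42): (8, 7, -9), (-9, 11, 6), (6, 13, -7), (-7, 15, 4), (4, 17, -3), (-3, 13, 14), (14, 15, -2), (-2, 17, 6), (6, 7, -12), (-12, 17, 1), … (32 more)
cycles coincide ⇒ equivalent

yes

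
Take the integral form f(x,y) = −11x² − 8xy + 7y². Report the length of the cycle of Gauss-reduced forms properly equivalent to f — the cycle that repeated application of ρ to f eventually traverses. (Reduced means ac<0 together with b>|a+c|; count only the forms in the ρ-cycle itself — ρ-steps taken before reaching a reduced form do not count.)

D = 372, ⌊√D⌋ = 19
descent: ρ → (7,8,-11)  [lands on river]
river: ρ → (-11,14,4)
river: ρ → (4,18,-3)
river: ρ → (-3,18,4)
river: ρ → (4,14,-11)
river: ρ → (-11,8,7)
river: ρ → (7,6,-12)
river: ρ → (-12,18,1)
river: ρ → (1,18,-12)
river: ρ → (-12,6,7)
ρ-cycle length = 10 (tail of 1 descent step not counted)

10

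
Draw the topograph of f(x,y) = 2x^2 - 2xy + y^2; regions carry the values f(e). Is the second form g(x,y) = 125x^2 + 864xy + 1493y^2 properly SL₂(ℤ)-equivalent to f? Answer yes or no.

D₁ = -4, D₂ = -4
f: translate: b→2 (≡-2 mod 4), so (2,-2,1)→(2,2,1)
f: flip: (2,2,1)→(1,-2,2)
f: translate: b→0 (≡-2 mod 2), so (1,-2,2)→(1,0,1)
f: reduced (well bottom): (1,0,1) with a≤c, −a<b≤a
g: translate: b→114 (≡864 mod 250), so (125,864,1493)→(125,114,26)
g: flip: (125,114,26)→(26,-114,125)
g: translate: b→-10 (≡-114 mod 52), so (26,-114,125)→(26,-10,1)
g: flip: (26,-10,1)→(1,10,26)
g: translate: b→0 (≡10 mod 2), so (1,10,26)→(1,0,1)
g: reduced (well bottom): (1,0,1) with a≤c, −a<b≤a
reduced forms (1, 0, 1) vs (1, 0, 1) ⇒ equivalent

yes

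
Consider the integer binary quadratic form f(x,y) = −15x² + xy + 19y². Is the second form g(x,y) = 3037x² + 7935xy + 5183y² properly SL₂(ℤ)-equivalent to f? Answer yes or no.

D₁ = 1141, D₂ = 1141
river cycle of f (length 18): (-15, 31, 3), (3, 29, -25), (-25, 21, 7), (7, 21, -25), (-25, 29, 3), (3, 31, -15), (-15, 29, 5), (5, 31, -9), (-9, 23, 17), (17, 11, -15), … (8 more)
river cycle of g (length 18): (-15, 31, 3), (3, 29, -25), (-25, 21, 7), (7, 21, -25), (-25, 29, 3), (3, 31, -15), (-15, 29, 5), (5, 31, -9), (-9, 23, 17), (17, 11, -15), … (8 more)
cycles coincide ⇒ equivalent

yes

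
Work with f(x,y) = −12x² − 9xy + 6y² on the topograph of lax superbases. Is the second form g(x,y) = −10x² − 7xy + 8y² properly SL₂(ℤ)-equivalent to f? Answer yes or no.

D₁ = 369, D₂ = 369
river cycle of f (length 10): (6, 9, -12), (-12, 15, 3), (3, 15, -12), (-12, 9, 6), (6, 15, -6), (-6, 9, 12), (12, 15, -3), (-3, 15, 12), (12, 9, -6), (-6, 15, 6)
river cycle of g (length 16): (8, 7, -10), (-10, 13, 5), (5, 17, -4), (-4, 15, 9), (9, 3, -10), (-10, 17, 2), (2, 19, -1), (-1, 19, 2), (2, 17, -10), (-10, 3, 9), … (6 more)
cycles differ ⇒ inequivalent

no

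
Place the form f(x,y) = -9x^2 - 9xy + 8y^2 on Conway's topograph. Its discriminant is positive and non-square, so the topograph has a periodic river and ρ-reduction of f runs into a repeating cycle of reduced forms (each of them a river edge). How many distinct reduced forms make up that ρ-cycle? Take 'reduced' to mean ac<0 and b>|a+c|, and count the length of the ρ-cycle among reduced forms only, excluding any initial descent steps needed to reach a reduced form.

D = 369, ⌊√D⌋ = 19
descent: ρ → (8,9,-9)  [lands on river]
river: ρ → (-9,9,8)
river: ρ → (8,7,-10)
river: ρ → (-10,13,5)
river: ρ → (5,17,-4)
river: ρ → (-4,15,9)
river: ρ → (9,3,-10)
river: ρ → (-10,17,2)
river: ρ → (2,19,-1)
river: ρ → (-1,19,2)
river: ρ → (2,17,-10)
river: ρ → (-10,3,9)
river: ρ → (9,15,-4)
river: ρ → (-4,17,5)
river: ρ → (5,13,-10)
river: ρ → (-10,7,8)
ρ-cycle length = 16 (tail of 1 descent step not counted)

16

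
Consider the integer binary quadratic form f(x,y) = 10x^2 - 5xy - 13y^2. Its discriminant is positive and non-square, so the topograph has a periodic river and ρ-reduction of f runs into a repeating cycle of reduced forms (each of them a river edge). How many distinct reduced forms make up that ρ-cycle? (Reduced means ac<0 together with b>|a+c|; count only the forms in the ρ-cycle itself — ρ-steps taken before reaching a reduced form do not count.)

D = 545, ⌊√D⌋ = 23
descent: ρ → (-13,5,10)  [lands on river]
river: ρ → (10,15,-8)
river: ρ → (-8,17,8)
river: ρ → (8,15,-10)
river: ρ → (-10,5,13)
river: ρ → (13,21,-2)
river: ρ → (-2,23,2)
river: ρ → (2,21,-13)
ρ-cycle length = 8 (tail of 1 descent step not counted)

8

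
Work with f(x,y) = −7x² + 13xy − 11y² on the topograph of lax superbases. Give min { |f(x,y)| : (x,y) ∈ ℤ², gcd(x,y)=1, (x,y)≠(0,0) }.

translate: b→1 (≡-13 mod 14), so (7,-13,11)→(7,1,5)
flip: (7,1,5)→(5,-1,7)
reduced (well bottom): (5,-1,7) with a≤c, −a<b≤a
well minimum |f| = |-5| = 5 (negative-definite)

5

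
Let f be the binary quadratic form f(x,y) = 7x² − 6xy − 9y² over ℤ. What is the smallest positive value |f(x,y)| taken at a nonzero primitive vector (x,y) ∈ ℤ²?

descent: ρ → (-9,6,7)  [lands on river]
river: ρ → (7,8,-8)
river: ρ → (-8,8,7)
river: ρ → (7,6,-9)
river: ρ → (-9,12,4)
river: ρ → (4,12,-9)
closes: descent 1, river 6
min |a| on river = 4

4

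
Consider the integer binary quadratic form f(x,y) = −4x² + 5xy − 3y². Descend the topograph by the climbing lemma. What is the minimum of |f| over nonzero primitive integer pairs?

translate: b→3 (≡-5 mod 8), so (4,-5,3)→(4,3,2)
flip: (4,3,2)→(2,-3,4)
translate: b→1 (≡-3 mod 4), so (2,-3,4)→(2,1,3)
reduced (well bottom): (2,1,3) with a≤c, −a<b≤a
well minimum |f| = |-2| = 2 (negative-definite)

2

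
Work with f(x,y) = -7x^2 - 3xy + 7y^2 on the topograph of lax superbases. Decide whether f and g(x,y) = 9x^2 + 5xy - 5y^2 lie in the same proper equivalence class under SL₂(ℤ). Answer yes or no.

D₁ = 205, D₂ = 205
river cycle of f (length 4): (7, 3, -7), (-7, 11, 3), (3, 13, -3), (-3, 11, 7)
river cycle of g (length 4): (-5, 5, 9), (9, 13, -1), (-1, 13, 9), (9, 5, -5)
cycles differ ⇒ inequivalent

no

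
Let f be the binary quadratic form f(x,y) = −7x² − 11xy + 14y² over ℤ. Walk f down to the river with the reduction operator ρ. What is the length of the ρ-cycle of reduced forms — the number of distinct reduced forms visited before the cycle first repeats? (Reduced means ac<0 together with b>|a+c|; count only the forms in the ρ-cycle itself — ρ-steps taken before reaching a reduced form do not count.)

D = 513, ⌊√D⌋ = 22
descent: ρ → (14,11,-7)  [lands on river]
river: ρ → (-7,17,8)
river: ρ → (8,15,-9)
river: ρ → (-9,21,2)
river: ρ → (2,19,-19)
river: ρ → (-19,19,2)
river: ρ → (2,21,-9)
river: ρ → (-9,15,8)
river: ρ → (8,17,-7)
river: ρ → (-7,11,14)
river: ρ → (14,17,-4)
river: ρ → (-4,15,18)
river: ρ → (18,21,-1)
river: ρ → (-1,21,18)
river: ρ → (18,15,-4)
river: ρ → (-4,17,14)
ρ-cycle length = 16 (tail of 1 descent step not counted)

16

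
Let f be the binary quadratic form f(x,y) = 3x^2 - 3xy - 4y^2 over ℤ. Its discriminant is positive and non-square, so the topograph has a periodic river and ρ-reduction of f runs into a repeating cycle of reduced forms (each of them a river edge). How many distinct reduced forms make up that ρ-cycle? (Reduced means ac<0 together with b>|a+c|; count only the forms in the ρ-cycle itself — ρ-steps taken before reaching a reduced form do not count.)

D = 57, ⌊√D⌋ = 7
descent: ρ → (-4,3,3)  [lands on river]
river: ρ → (3,3,-4)
river: ρ → (-4,5,2)
river: ρ → (2,7,-1)
river: ρ → (-1,7,2)
river: ρ → (2,5,-4)
ρ-cycle length = 6 (tail of 1 descent step not counted)

6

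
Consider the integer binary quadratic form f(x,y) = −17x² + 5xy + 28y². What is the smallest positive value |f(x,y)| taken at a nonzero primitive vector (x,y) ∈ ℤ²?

descent: ρ → (28,-5,-17)
descent: ρ → (-17,39,6)  [lands on river]
river: ρ → (6,33,-35)
river: ρ → (-35,37,4)
river: ρ → (4,43,-5)
river: ρ → (-5,37,28)
river: ρ → (28,19,-14)
river: ρ → (-14,37,10)
river: ρ → (10,43,-2)
river: ρ → (-2,41,31)
river: ρ → (31,21,-12)
river: ρ → (-12,27,25)
river: ρ → (25,23,-14)
river: ρ → (-14,33,15)
river: ρ → (15,27,-20)
river: ρ → (-20,13,22)
river: ρ → (22,31,-11)
river: ρ → (-11,35,16)
river: ρ → (16,29,-17)
closes: descent 2, river 18
min |a| on river = 2

2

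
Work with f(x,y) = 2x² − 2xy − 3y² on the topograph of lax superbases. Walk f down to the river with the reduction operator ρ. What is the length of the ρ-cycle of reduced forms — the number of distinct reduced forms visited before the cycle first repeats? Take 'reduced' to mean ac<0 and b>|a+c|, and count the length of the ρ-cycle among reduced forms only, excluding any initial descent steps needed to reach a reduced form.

D = 28, ⌊√D⌋ = 5
descent: ρ → (-3,2,2)  [lands on river]
river: ρ → (2,2,-3)
river: ρ → (-3,4,1)
river: ρ → (1,4,-3)
ρ-cycle length = 4 (tail of 1 descent step not counted)

4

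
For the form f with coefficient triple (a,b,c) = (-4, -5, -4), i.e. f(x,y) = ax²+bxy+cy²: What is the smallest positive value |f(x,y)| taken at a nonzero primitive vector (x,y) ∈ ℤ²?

translate: b→-3 (≡5 mod 8), so (4,5,4)→(4,-3,3)
flip: (4,-3,3)→(3,3,4)
reduced (well bottom): (3,3,4) with a≤c, −a<b≤a
well minimum |f| = |-3| = 3 (negative-definite)

3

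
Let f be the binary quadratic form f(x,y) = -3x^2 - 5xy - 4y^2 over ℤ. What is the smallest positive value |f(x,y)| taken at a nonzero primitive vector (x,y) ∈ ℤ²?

translate: b→-1 (≡5 mod 6), so (3,5,4)→(3,-1,2)
flip: (3,-1,2)→(2,1,3)
reduced (well bottom): (2,1,3) with a≤c, −a<b≤a
well minimum |f| = |-2| = 2 (negative-definite)

2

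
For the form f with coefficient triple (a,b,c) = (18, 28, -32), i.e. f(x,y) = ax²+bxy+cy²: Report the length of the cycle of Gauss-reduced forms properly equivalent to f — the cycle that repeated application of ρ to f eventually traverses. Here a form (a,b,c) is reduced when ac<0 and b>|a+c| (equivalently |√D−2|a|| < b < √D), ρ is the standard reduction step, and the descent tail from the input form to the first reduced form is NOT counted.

D = 3088, ⌊√D⌋ = 55
river: ρ → (-32,36,14)
river: ρ → (14,48,-14)
river: ρ → (-14,36,32)
river: ρ → (32,28,-18)
river: ρ → (-18,44,16)
river: ρ → (16,52,-6)
river: ρ → (-6,44,48)
river: ρ → (48,52,-2)
river: ρ → (-2,52,48)
river: ρ → (48,44,-6)
river: ρ → (-6,52,16)
river: ρ → (16,44,-18)
river: ρ → (-18,28,32)
river: ρ → (32,36,-14)
river: ρ → (-14,48,14)
river: ρ → (14,36,-32)
river: ρ → (-32,28,18)
river: ρ → (18,44,-16)
river: ρ → (-16,52,6)
river: ρ → (6,44,-48)
river: ρ → (-48,52,2)
river: ρ → (2,52,-48)
river: ρ → (-48,44,6)
river: ρ → (6,52,-16)
river: ρ → (-16,44,18)
river: ρ → (18,28,-32)
ρ-cycle length = 26 (tail of 0 descent steps not counted)

26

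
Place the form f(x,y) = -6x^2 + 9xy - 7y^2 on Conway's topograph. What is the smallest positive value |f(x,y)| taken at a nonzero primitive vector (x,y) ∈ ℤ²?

translate: b→3 (≡-9 mod 12), so (6,-9,7)→(6,3,4)
flip: (6,3,4)→(4,-3,6)
reduced (well bottom): (4,-3,6) with a≤c, −a<b≤a
well minimum |f| = |-4| = 4 (negative-definite)

4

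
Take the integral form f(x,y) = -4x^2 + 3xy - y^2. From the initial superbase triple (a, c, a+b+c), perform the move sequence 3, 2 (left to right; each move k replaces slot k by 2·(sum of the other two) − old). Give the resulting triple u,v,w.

start (-4,-1,-2) = (f(1,0),f(0,1),f(1,1))
replace slot 3: 2·((-4)+(-1)) − (-2) = -8 → (-4,-1,-8)
replace slot 2: 2·((-4)+(-8)) − (-1) = -23 → (-4,-23,-8)

-4,-23,-8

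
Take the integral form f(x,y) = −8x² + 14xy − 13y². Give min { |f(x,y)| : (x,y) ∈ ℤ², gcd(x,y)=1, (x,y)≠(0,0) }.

translate: b→2 (≡-14 mod 16), so (8,-14,13)→(8,2,7)
flip: (8,2,7)→(7,-2,8)
reduced (well bottom): (7,-2,8) with a≤c, −a<b≤a
well minimum |f| = |-7| = 7 (negative-definite)

7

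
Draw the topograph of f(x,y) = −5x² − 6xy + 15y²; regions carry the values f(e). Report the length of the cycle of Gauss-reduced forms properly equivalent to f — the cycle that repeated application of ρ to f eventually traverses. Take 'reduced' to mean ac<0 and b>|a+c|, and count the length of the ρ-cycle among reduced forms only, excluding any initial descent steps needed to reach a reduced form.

D = 336, ⌊√D⌋ = 18
descent: ρ → (15,6,-5)
descent: ρ → (-5,14,7)  [lands on river]
river: ρ → (7,14,-5)
river: ρ → (-5,16,4)
river: ρ → (4,16,-5)
ρ-cycle length = 4 (tail of 2 descent steps not counted)

4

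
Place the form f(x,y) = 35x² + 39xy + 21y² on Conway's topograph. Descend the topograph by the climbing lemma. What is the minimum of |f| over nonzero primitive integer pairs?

translate: b→-31 (≡39 mod 70), so (35,39,21)→(35,-31,17)
flip: (35,-31,17)→(17,31,35)
translate: b→-3 (≡31 mod 34), so (17,31,35)→(17,-3,21)
reduced (well bottom): (17,-3,21) with a≤c, −a<b≤a
well minimum = a = 17

17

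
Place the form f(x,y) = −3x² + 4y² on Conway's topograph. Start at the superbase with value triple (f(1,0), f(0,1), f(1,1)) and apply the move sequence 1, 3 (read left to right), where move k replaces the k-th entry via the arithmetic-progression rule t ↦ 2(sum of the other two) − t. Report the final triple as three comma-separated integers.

start (-3,4,1) = (f(1,0),f(0,1),f(1,1))
replace slot 1: 2·(4+1) − (-3) = 13 → (13,4,1)
replace slot 3: 2·(13+4) − 1 = 33 → (13,4,33)

13,4,33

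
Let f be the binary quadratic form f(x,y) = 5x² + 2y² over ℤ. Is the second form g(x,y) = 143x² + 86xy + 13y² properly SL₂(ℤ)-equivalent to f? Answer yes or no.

D₁ = -40, D₂ = -40
f: flip: (5,0,2)→(2,0,5)
f: reduced (well bottom): (2,0,5) with a≤c, −a<b≤a
g: flip: (143,86,13)→(13,-86,143)
g: translate: b→-8 (≡-86 mod 26), so (13,-86,143)→(13,-8,2)
g: flip: (13,-8,2)→(2,8,13)
g: translate: b→0 (≡8 mod 4), so (2,8,13)→(2,0,5)
g: reduced (well bottom): (2,0,5) with a≤c, −a<b≤a
reduced forms (2, 0, 5) vs (2, 0, 5) ⇒ equivalent

yes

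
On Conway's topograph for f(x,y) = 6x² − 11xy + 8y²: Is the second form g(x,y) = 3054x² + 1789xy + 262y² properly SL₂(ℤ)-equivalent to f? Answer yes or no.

D₁ = -71, D₂ = -71
f: translate: b→1 (≡-11 mod 12), so (6,-11,8)→(6,1,3)
f: flip: (6,1,3)→(3,-1,6)
f: reduced (well bottom): (3,-1,6) with a≤c, −a<b≤a
g: flip: (3054,1789,262)→(262,-1789,3054)
g: translate: b→-217 (≡-1789 mod 524), so (262,-1789,3054)→(262,-217,45)
g: flip: (262,-217,45)→(45,217,262)
g: translate: b→37 (≡217 mod 90), so (45,217,262)→(45,37,8)
g: flip: (45,37,8)→(8,-37,45)
g: translate: b→-5 (≡-37 mod 16), so (8,-37,45)→(8,-5,3)
g: flip: (8,-5,3)→(3,5,8)
g: translate: b→-1 (≡5 mod 6), so (3,5,8)→(3,-1,6)
g: reduced (well bottom): (3,-1,6) with a≤c, −a<b≤a
reduced forms (3, -1, 6) vs (3, -1, 6) ⇒ equivalent

yes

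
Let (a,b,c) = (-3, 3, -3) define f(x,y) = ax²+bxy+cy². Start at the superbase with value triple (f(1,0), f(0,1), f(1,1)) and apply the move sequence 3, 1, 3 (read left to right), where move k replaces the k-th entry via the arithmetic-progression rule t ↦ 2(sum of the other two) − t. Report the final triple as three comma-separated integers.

start (-3,-3,-3) = (f(1,0),f(0,1),f(1,1))
replace slot 3: 2·((-3)+(-3)) − (-3) = -9 → (-3,-3,-9)
replace slot 1: 2·((-3)+(-9)) − (-3) = -21 → (-21,-3,-9)
replace slot 3: 2·((-21)+(-3)) − (-9) = -39 → (-21,-3,-39)

-21,-3,-39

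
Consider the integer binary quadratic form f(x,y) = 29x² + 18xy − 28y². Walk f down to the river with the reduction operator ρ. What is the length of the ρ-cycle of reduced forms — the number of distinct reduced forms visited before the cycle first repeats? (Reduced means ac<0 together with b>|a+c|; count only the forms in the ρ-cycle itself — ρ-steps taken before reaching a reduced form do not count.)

D = 3572, ⌊√D⌋ = 59
river: ρ → (-28,38,19)
river: ρ → (19,38,-28)
river: ρ → (-28,18,29)
river: ρ → (29,40,-17)
river: ρ → (-17,28,41)
river: ρ → (41,54,-4)
river: ρ → (-4,58,13)
river: ρ → (13,46,-28)
river: ρ → (-28,10,31)
river: ρ → (31,52,-7)
river: ρ → (-7,46,52)
river: ρ → (52,58,-1)
river: ρ → (-1,58,52)
river: ρ → (52,46,-7)
river: ρ → (-7,52,31)
river: ρ → (31,10,-28)
river: ρ → (-28,46,13)
river: ρ → (13,58,-4)
river: ρ → (-4,54,41)
river: ρ → (41,28,-17)
river: ρ → (-17,40,29)
river: ρ → (29,18,-28)
ρ-cycle length = 22 (tail of 0 descent steps not counted)

22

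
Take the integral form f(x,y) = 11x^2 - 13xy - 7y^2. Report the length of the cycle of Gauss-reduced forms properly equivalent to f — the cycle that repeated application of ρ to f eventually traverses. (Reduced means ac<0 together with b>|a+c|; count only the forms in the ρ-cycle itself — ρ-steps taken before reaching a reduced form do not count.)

D = 477, ⌊√D⌋ = 21
descent: ρ → (-7,13,11)  [lands on river]
river: ρ → (11,9,-9)
river: ρ → (-9,9,11)
river: ρ → (11,13,-7)
river: ρ → (-7,15,9)
river: ρ → (9,21,-1)
river: ρ → (-1,21,9)
river: ρ → (9,15,-7)
ρ-cycle length = 8 (tail of 1 descent step not counted)

8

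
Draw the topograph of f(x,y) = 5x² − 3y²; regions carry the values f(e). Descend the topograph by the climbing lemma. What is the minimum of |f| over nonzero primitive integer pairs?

descent: ρ → (-3,6,2)  [lands on river]
river: ρ → (2,6,-3)
closes: descent 1, river 2
min |a| on river = 2

2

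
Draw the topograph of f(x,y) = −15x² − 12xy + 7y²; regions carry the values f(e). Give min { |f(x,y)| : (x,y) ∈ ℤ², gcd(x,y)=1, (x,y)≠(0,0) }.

descent: ρ → (7,12,-15)  [lands on river]
river: ρ → (-15,18,4)
river: ρ → (4,22,-5)
river: ρ → (-5,18,12)
river: ρ → (12,6,-11)
river: ρ → (-11,16,7)
closes: descent 1, river 6
min |a| on river = 4

4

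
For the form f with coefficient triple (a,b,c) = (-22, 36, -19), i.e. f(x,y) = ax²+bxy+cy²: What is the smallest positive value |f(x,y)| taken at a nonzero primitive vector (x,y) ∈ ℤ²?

translate: b→8 (≡-36 mod 44), so (22,-36,19)→(22,8,5)
flip: (22,8,5)→(5,-8,22)
translate: b→2 (≡-8 mod 10), so (5,-8,22)→(5,2,19)
reduced (well bottom): (5,2,19) with a≤c, −a<b≤a
well minimum |f| = |-5| = 5 (negative-definite)

5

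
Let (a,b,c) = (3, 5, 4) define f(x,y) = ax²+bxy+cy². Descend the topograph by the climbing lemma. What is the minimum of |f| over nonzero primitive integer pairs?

translate: b→-1 (≡5 mod 6), so (3,5,4)→(3,-1,2)
flip: (3,-1,2)→(2,1,3)
reduced (well bottom): (2,1,3) with a≤c, −a<b≤a
well minimum = a = 2

2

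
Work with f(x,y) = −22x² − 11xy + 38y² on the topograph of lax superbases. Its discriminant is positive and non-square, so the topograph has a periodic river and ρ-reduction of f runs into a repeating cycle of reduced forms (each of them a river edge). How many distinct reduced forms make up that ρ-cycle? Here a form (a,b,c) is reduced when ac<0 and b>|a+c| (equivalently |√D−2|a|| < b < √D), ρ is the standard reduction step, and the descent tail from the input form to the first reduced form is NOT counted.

D = 3465, ⌊√D⌋ = 58
descent: ρ → (38,11,-22)
descent: ρ → (-22,33,27)  [lands on river]
river: ρ → (27,21,-28)
river: ρ → (-28,35,20)
river: ρ → (20,45,-18)
river: ρ → (-18,27,38)
river: ρ → (38,49,-7)
river: ρ → (-7,49,38)
river: ρ → (38,27,-18)
river: ρ → (-18,45,20)
river: ρ → (20,35,-28)
river: ρ → (-28,21,27)
river: ρ → (27,33,-22)
river: ρ → (-22,55,5)
river: ρ → (5,55,-22)
ρ-cycle length = 14 (tail of 2 descent steps not counted)

14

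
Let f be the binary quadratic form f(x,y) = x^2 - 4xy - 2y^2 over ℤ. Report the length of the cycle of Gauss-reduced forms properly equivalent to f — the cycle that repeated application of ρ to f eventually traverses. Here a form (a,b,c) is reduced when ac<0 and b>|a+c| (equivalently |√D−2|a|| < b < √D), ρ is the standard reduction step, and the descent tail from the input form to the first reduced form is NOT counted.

D = 24, ⌊√D⌋ = 4
descent: ρ → (-2,4,1)  [lands on river]
river: ρ → (1,4,-2)
ρ-cycle length = 2 (tail of 1 descent step not counted)

2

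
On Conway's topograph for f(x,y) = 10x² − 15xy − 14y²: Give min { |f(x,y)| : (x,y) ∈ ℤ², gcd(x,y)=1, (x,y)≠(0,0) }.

descent: ρ → (-14,15,10)  [lands on river]
river: ρ → (10,25,-4)
river: ρ → (-4,23,16)
river: ρ → (16,9,-11)
river: ρ → (-11,13,14)
river: ρ → (14,15,-10)
river: ρ → (-10,25,4)
river: ρ → (4,23,-16)
river: ρ → (-16,9,11)
river: ρ → (11,13,-14)
closes: descent 1, river 10
min |a| on river = 4

4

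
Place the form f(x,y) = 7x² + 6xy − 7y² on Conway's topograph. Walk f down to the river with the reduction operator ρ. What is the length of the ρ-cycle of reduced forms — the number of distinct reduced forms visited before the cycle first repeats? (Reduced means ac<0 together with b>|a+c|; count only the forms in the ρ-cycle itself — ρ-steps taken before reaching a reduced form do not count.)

D = 232, ⌊√D⌋ = 15
river: ρ → (-7,8,6)
river: ρ → (6,4,-9)
river: ρ → (-9,14,1)
river: ρ → (1,14,-9)
river: ρ → (-9,4,6)
river: ρ → (6,8,-7)
river: ρ → (-7,6,7)
river: ρ → (7,8,-6)
river: ρ → (-6,4,9)
river: ρ → (9,14,-1)
river: ρ → (-1,14,9)
river: ρ → (9,4,-6)
river: ρ → (-6,8,7)
river: ρ → (7,6,-7)
ρ-cycle length = 14 (tail of 0 descent steps not counted)

14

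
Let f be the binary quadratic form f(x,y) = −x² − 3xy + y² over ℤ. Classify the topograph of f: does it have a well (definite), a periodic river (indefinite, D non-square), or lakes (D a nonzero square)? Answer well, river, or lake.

D = b²−4ac = (-3)² − 4·(-1)·1 = 13
D > 0 non-square ⇒ indefinite ⇒ periodic river

river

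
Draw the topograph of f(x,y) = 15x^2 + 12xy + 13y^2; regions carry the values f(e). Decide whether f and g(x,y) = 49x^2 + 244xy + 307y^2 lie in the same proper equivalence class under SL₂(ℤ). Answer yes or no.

D₁ = -636, D₂ = -636
f: flip: (15,12,13)→(13,-12,15)
f: reduced (well bottom): (13,-12,15) with a≤c, −a<b≤a
g: translate: b→48 (≡244 mod 98), so (49,244,307)→(49,48,15)
g: flip: (49,48,15)→(15,-48,49)
g: translate: b→12 (≡-48 mod 30), so (15,-48,49)→(15,12,13)
g: flip: (15,12,13)→(13,-12,15)
g: reduced (well bottom): (13,-12,15) with a≤c, −a<b≤a
reduced forms (13, -12, 15) vs (13, -12, 15) ⇒ equivalent

yes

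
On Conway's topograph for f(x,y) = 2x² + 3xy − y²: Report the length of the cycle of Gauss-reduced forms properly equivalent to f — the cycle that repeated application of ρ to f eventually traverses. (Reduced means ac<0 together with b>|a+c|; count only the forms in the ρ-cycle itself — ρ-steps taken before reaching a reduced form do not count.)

D = 17, ⌊√D⌋ = 4
river: ρ → (-1,3,2)
river: ρ → (2,1,-2)
river: ρ → (-2,3,1)
river: ρ → (1,3,-2)
river: ρ → (-2,1,2)
river: ρ → (2,3,-1)
ρ-cycle length = 6 (tail of 0 descent steps not counted)

6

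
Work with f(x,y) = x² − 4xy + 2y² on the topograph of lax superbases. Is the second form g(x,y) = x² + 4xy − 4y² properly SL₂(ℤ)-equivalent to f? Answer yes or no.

D₁ = 8, D₂ = 32
discriminants differ ⇒ not SL₂(ℤ)-equivalent

no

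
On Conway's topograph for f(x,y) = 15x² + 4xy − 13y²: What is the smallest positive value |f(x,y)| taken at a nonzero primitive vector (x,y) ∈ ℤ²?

river: ρ → (-13,22,6)
river: ρ → (6,26,-5)
river: ρ → (-5,24,11)
river: ρ → (11,20,-9)
river: ρ → (-9,16,15)
river: ρ → (15,14,-10)
river: ρ → (-10,26,3)
river: ρ → (3,28,-1)
river: ρ → (-1,28,3)
river: ρ → (3,26,-10)
river: ρ → (-10,14,15)
river: ρ → (15,16,-9)
river: ρ → (-9,20,11)
river: ρ → (11,24,-5)
river: ρ → (-5,26,6)
river: ρ → (6,22,-13)
river: ρ → (-13,4,15)
river: ρ → (15,26,-2)
river: ρ → (-2,26,15)
river: ρ → (15,4,-13)
closes: descent 0, river 20
min |a| on river = 1

1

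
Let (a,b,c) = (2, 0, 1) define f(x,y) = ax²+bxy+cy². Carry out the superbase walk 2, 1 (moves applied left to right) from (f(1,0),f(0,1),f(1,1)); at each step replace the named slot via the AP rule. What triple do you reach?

start (2,1,3) = (f(1,0),f(0,1),f(1,1))
replace slot 2: 2·(2+3) − 1 = 9 → (2,9,3)
replace slot 1: 2·(9+3) − 2 = 22 → (22,9,3)

22,9,3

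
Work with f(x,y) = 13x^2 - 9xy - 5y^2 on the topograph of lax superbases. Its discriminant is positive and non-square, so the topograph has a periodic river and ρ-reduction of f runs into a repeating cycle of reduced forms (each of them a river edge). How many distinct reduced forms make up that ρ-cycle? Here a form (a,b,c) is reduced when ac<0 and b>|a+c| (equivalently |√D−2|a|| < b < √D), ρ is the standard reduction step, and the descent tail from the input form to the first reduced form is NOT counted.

D = 341, ⌊√D⌋ = 18
descent: ρ → (-5,9,13)  [lands on river]
river: ρ → (13,17,-1)
river: ρ → (-1,17,13)
river: ρ → (13,9,-5)
river: ρ → (-5,11,11)
river: ρ → (11,11,-5)
ρ-cycle length = 6 (tail of 1 descent step not counted)

6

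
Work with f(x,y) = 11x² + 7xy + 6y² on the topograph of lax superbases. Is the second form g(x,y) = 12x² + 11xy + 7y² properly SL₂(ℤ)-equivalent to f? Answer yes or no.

D₁ = -215, D₂ = -215
f: flip: (11,7,6)→(6,-7,11)
f: translate: b→5 (≡-7 mod 12), so (6,-7,11)→(6,5,10)
f: reduced (well bottom): (6,5,10) with a≤c, −a<b≤a
g: flip: (12,11,7)→(7,-11,12)
g: translate: b→3 (≡-11 mod 14), so (7,-11,12)→(7,3,8)
g: reduced (well bottom): (7,3,8) with a≤c, −a<b≤a
reduced forms (6, 5, 10) vs (7, 3, 8) ⇒ inequivalent

no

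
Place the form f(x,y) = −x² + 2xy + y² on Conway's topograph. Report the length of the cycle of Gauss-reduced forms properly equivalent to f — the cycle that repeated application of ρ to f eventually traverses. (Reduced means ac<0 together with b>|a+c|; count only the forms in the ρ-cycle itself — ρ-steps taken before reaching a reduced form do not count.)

D = 8, ⌊√D⌋ = 2
river: ρ → (1,2,-1)
river: ρ → (-1,2,1)
ρ-cycle length = 2 (tail of 0 descent steps not counted)

2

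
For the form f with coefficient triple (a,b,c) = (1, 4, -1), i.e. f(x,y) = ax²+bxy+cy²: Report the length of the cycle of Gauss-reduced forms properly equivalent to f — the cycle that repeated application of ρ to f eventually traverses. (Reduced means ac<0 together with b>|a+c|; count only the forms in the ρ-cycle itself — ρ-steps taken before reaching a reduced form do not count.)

D = 20, ⌊√D⌋ = 4
river: ρ → (-1,4,1)
river: ρ → (1,4,-1)
ρ-cycle length = 2 (tail of 0 descent steps not counted)

2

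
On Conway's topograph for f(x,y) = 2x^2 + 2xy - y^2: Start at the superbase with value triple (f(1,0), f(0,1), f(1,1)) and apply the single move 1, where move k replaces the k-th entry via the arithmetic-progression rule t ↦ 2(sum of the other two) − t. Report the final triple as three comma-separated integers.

start (2,-1,3) = (f(1,0),f(0,1),f(1,1))
replace slot 1: 2·((-1)+3) − 2 = 2 → (2,-1,3)

2,-1,3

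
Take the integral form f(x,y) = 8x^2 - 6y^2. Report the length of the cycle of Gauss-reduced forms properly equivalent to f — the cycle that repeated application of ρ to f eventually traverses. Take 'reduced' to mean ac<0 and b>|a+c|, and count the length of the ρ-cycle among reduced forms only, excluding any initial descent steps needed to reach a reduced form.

D = 192, ⌊√D⌋ = 13
descent: ρ → (-6,12,2)  [lands on river]
river: ρ → (2,12,-6)
ρ-cycle length = 2 (tail of 1 descent step not counted)

2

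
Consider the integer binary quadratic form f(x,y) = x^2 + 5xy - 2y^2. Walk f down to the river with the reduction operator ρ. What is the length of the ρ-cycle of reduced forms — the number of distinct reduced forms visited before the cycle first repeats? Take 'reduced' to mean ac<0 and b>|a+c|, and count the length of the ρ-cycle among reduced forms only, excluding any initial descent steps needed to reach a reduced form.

D = 33, ⌊√D⌋ = 5
river: ρ → (-2,3,3)
river: ρ → (3,3,-2)
river: ρ → (-2,5,1)
river: ρ → (1,5,-2)
ρ-cycle length = 4 (tail of 0 descent steps not counted)

4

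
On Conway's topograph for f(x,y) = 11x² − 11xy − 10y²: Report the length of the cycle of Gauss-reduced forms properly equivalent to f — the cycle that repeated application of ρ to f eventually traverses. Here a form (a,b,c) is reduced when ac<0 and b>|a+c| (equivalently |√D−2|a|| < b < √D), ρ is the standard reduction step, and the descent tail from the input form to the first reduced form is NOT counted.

D = 561, ⌊√D⌋ = 23
descent: ρ → (-10,11,11)  [lands on river]
river: ρ → (11,11,-10)
river: ρ → (-10,9,12)
river: ρ → (12,15,-7)
river: ρ → (-7,13,14)
river: ρ → (14,15,-6)
river: ρ → (-6,21,5)
river: ρ → (5,19,-10)
river: ρ → (-10,21,3)
river: ρ → (3,21,-10)
river: ρ → (-10,19,5)
river: ρ → (5,21,-6)
river: ρ → (-6,15,14)
river: ρ → (14,13,-7)
river: ρ → (-7,15,12)
river: ρ → (12,9,-10)
ρ-cycle length = 16 (tail of 1 descent step not counted)

16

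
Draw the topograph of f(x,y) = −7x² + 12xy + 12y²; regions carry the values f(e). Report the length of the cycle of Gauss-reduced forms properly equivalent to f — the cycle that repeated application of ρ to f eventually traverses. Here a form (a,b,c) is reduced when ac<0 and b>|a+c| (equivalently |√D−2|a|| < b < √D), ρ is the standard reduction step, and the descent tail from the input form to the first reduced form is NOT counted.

D = 480, ⌊√D⌋ = 21
river: ρ → (12,12,-7)
river: ρ → (-7,16,8)
river: ρ → (8,16,-7)
river: ρ → (-7,12,12)
ρ-cycle length = 4 (tail of 0 descent steps not counted)

4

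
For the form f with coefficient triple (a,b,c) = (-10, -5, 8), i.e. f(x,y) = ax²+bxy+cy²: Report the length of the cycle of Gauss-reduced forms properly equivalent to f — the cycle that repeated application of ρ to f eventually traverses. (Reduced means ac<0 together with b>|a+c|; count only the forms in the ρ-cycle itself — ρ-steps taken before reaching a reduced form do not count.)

D = 345, ⌊√D⌋ = 18
descent: ρ → (8,5,-10)  [lands on river]
river: ρ → (-10,15,3)
river: ρ → (3,15,-10)
river: ρ → (-10,5,8)
river: ρ → (8,11,-7)
river: ρ → (-7,17,2)
river: ρ → (2,15,-15)
river: ρ → (-15,15,2)
river: ρ → (2,17,-7)
river: ρ → (-7,11,8)
ρ-cycle length = 10 (tail of 1 descent step not counted)

10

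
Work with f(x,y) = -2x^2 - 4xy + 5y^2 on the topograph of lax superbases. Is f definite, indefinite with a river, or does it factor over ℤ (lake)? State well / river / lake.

D = b²−4ac = (-4)² − 4·(-2)·5 = 56
D > 0 non-square ⇒ indefinite ⇒ periodic river

river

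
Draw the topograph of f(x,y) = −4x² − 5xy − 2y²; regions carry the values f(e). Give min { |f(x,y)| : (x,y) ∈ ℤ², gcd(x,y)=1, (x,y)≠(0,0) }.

translate: b→-3 (≡5 mod 8), so (4,5,2)→(4,-3,1)
flip: (4,-3,1)→(1,3,4)
translate: b→1 (≡3 mod 2), so (1,3,4)→(1,1,2)
reduced (well bottom): (1,1,2) with a≤c, −a<b≤a
well minimum |f| = |-1| = 1 (negative-definite)

1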